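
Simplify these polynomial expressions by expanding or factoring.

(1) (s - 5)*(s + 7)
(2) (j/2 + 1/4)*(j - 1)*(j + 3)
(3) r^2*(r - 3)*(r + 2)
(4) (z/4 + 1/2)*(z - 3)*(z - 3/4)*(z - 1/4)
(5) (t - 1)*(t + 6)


(1) = s^2 + 2*s - 35
(2) = j^3/2 + 5*j^2/4 - j - 3/4
(3) = r^4 - r^3 - 6*r^2
(4) = z^4/4 - z^3/2 - 77*z^2/64 + 93*z/64 - 9/32
(5) = t^2 + 5*t - 6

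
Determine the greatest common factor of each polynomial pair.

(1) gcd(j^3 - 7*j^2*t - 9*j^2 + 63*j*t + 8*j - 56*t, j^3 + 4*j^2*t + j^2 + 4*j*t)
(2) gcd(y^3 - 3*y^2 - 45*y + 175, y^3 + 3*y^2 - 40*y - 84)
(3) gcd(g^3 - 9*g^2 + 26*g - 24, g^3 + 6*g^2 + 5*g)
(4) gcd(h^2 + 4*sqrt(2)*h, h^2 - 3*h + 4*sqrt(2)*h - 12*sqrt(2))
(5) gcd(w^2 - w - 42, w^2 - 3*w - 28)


(1) = 1
(2) = y + 7
(3) = gcd((g - 4)*(g - 3)*(g - 2), g*(g + 1)*(g + 5)) = 1
(4) = gcd(h*(h + 4*sqrt(2)), (h - 3)*(h + 4*sqrt(2))) = h + 4*sqrt(2)
(5) = w - 7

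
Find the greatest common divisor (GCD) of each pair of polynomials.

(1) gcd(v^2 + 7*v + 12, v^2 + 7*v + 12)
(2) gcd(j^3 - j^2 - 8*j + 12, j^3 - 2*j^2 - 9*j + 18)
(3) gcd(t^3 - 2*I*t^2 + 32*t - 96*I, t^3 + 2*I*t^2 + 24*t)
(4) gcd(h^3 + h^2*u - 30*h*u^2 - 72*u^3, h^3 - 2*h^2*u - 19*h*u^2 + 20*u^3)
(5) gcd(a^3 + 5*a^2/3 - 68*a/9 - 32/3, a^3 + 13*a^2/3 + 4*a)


(1) = v^2 + 7*v + 12
(2) = gcd((j - 2)^2*(j + 3), (j - 3)*(j - 2)*(j + 3)) = j^2 + j - 6
(3) = t^2 + 2*I*t + 24
(4) = h + 4*u
(5) = a^2 + 13*a/3 + 4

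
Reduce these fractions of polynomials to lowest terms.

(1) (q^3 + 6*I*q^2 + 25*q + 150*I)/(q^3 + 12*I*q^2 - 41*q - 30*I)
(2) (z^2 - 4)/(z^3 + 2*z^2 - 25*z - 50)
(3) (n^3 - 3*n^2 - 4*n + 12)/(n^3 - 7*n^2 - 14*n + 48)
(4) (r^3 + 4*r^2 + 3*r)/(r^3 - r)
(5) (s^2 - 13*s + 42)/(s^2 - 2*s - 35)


(1) = (q - 5*I)/(q + I)
(2) = (z - 2)/(z^2 - 25)
(3) = (n^2 - n - 6)/(n^2 - 5*n - 24)
(4) = (r + 3)/(r - 1)
(5) = (s - 6)/(s + 5)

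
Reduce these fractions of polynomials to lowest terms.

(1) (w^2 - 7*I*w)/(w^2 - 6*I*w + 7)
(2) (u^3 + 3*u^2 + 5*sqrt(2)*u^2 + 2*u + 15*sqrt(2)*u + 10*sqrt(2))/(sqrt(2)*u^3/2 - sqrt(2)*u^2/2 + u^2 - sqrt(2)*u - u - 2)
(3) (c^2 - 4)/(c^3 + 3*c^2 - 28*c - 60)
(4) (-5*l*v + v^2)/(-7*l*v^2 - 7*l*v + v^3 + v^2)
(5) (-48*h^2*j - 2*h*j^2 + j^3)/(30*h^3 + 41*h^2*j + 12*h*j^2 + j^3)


(1) = w/(w + I)
(2) = (2*u^2 + u*(4 + 10*sqrt(2)) + 20*sqrt(2))/(sqrt(2)*u^2 + u*(2 - 2*sqrt(2)) - 4)
(3) = (c - 2)/(c^2 + c - 30)
(4) = (-5*l + v)/(-7*l*v - 7*l + v^2 + v)
(5) = (-8*h*j + j^2)/(5*h^2 + 6*h*j + j^2)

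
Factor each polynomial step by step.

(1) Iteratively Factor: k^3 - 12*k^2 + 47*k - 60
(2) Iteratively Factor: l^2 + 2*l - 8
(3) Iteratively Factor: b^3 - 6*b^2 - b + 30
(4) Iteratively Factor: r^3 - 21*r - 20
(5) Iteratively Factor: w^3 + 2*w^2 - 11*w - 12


(1) = (k - 3)*(k^2 - 9*k + 20) = (k - 4)*(k - 3)*(k - 5)
(2) = (l - 2)*(l + 4)
(3) = (b + 2)*(b^2 - 8*b + 15) = (b - 3)*(b + 2)*(b - 5)
(4) = (r - 5)*(r^2 + 5*r + 4) = (r - 5)*(r + 4)*(r + 1)
(5) = (w + 4)*(w^2 - 2*w - 3) = (w - 3)*(w + 4)*(w + 1)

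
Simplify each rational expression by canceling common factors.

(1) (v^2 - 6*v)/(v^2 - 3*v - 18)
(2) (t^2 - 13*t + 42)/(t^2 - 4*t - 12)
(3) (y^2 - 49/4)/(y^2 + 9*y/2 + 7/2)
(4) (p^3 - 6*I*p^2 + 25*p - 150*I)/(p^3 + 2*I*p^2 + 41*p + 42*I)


(1) = v/(v + 3)
(2) = (t - 7)/(t + 2)
(3) = (2*y - 7)/(2*y + 2)
(4) = (p^2 + 25)/(p^2 + 8*I*p - 7)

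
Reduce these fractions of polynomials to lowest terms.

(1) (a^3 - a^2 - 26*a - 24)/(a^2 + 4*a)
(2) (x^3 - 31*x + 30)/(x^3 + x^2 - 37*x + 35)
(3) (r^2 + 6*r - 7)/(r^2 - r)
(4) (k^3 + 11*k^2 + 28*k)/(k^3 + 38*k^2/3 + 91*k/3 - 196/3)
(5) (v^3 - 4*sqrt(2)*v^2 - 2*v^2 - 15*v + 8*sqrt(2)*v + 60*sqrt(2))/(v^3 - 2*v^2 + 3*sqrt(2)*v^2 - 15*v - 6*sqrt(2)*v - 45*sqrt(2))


(1) = (a^2 - 5*a - 6)/a
(2) = (x + 6)/(x + 7)
(3) = (r + 7)/r
(4) = (3*k^2 + 12*k)/(3*k^2 + 17*k - 28)
(5) = (v - 4*sqrt(2))/(v + 3*sqrt(2))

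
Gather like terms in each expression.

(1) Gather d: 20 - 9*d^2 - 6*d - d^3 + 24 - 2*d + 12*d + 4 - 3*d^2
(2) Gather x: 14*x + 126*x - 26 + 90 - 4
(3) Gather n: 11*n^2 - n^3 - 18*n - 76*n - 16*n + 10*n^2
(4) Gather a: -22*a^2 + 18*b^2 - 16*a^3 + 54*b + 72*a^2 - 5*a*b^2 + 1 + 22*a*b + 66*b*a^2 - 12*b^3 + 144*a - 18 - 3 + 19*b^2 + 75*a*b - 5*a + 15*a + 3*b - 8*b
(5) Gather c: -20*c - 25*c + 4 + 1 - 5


(1) = -d^3 - 12*d^2 + 4*d + 48
(2) = 140*x + 60
(3) = -n^3 + 21*n^2 - 110*n
(4) = -16*a^3 + a^2*(66*b + 50) + a*(-5*b^2 + 97*b + 154) - 12*b^3 + 37*b^2 + 49*b - 20
(5) = -45*c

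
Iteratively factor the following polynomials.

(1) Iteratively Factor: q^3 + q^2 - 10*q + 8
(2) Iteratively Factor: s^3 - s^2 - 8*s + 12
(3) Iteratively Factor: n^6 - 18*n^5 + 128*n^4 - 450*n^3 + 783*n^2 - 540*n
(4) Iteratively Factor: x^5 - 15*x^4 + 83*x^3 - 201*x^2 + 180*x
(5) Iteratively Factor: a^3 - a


(1) = (q - 1)*(q^2 + 2*q - 8) = (q - 1)*(q + 4)*(q - 2)
(2) = (s + 3)*(s^2 - 4*s + 4) = (s - 2)*(s + 3)*(s - 2)
(3) = (n - 5)*(n^5 - 13*n^4 + 63*n^3 - 135*n^2 + 108*n) = (n - 5)*(n - 3)*(n^4 - 10*n^3 + 33*n^2 - 36*n) = (n - 5)*(n - 4)*(n - 3)*(n^3 - 6*n^2 + 9*n) = n*(n - 5)*(n - 4)*(n - 3)*(n^2 - 6*n + 9) = n*(n - 5)*(n - 4)*(n - 3)^2*(n - 3)
(4) = (x - 3)*(x^4 - 12*x^3 + 47*x^2 - 60*x) = x*(x - 3)*(x^3 - 12*x^2 + 47*x - 60) = x*(x - 4)*(x - 3)*(x^2 - 8*x + 15) = x*(x - 5)*(x - 4)*(x - 3)*(x - 3)
(5) = (a + 1)*(a^2 - a) = (a - 1)*(a + 1)*(a)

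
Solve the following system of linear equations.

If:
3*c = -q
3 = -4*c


Then:
c = -3/4
q = 9/4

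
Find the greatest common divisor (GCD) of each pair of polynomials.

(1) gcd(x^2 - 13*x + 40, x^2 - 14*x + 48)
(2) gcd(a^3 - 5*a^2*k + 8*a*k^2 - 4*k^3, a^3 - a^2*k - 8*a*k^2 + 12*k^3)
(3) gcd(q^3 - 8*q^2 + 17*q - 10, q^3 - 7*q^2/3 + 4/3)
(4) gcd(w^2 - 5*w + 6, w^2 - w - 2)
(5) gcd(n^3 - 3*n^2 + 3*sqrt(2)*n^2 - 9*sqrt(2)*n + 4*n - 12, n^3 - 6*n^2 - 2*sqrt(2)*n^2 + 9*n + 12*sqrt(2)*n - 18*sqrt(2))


(1) = gcd((x - 8)*(x - 5), (x - 8)*(x - 6)) = x - 8
(2) = gcd((a - 2*k)^2*(a - k), (a - 2*k)^2*(a + 3*k)) = a^2 - 4*a*k + 4*k^2
(3) = gcd((q - 5)*(q - 2)*(q - 1), (q - 2)*(q - 1)*(q + 2/3)) = q^2 - 3*q + 2
(4) = w - 2
(5) = n - 3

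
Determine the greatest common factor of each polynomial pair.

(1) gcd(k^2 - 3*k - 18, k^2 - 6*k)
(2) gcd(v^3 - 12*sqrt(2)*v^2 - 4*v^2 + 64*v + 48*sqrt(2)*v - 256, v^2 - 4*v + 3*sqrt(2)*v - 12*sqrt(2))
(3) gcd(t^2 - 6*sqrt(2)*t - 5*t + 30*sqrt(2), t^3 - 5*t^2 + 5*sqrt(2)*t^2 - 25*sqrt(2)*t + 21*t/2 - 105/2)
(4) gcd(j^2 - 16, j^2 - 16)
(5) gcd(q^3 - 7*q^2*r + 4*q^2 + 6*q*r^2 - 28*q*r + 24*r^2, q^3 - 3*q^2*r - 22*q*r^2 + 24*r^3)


(1) = k - 6
(2) = v - 4
(3) = t - 5
(4) = gcd((j - 4)*(j + 4), (j - 4)*(j + 4)) = j^2 - 16
(5) = gcd((q + 4)*(q - 6*r)*(q - r), (q - 6*r)*(q - r)*(q + 4*r)) = q^2 - 7*q*r + 6*r^2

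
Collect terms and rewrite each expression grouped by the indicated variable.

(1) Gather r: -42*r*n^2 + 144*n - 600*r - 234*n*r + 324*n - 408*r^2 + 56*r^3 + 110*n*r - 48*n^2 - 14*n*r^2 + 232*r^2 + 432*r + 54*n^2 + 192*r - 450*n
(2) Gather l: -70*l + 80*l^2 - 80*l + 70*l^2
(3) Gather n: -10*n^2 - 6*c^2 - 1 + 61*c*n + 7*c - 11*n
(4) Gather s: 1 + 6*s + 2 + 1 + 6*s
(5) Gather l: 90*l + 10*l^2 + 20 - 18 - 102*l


(1) = 6*n^2 + 18*n + 56*r^3 + r^2*(-14*n - 176) + r*(-42*n^2 - 124*n + 24)
(2) = 150*l^2 - 150*l
(3) = -6*c^2 + 7*c - 10*n^2 + n*(61*c - 11) - 1
(4) = 12*s + 4
(5) = 10*l^2 - 12*l + 2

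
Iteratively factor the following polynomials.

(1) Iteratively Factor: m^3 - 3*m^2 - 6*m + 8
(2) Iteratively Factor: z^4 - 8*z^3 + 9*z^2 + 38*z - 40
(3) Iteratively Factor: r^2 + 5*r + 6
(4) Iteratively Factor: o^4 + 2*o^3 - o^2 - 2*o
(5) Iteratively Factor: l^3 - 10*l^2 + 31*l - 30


(1) = (m - 1)*(m^2 - 2*m - 8) = (m - 1)*(m + 2)*(m - 4)
(2) = (z + 2)*(z^3 - 10*z^2 + 29*z - 20) = (z - 1)*(z + 2)*(z^2 - 9*z + 20) = (z - 4)*(z - 1)*(z + 2)*(z - 5)
(3) = (r + 3)*(r + 2)
(4) = (o)*(o^3 + 2*o^2 - o - 2) = o*(o - 1)*(o^2 + 3*o + 2) = o*(o - 1)*(o + 2)*(o + 1)
(5) = (l - 2)*(l^2 - 8*l + 15) = (l - 5)*(l - 2)*(l - 3)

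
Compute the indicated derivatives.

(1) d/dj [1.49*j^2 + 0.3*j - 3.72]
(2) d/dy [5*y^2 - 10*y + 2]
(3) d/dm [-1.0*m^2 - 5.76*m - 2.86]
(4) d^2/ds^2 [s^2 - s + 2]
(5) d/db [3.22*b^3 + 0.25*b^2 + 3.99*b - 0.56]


(1) = 2.98*j + 0.3
(2) = 10*y - 10
(3) = -2.0*m - 5.76
(4) = 2
(5) = 9.66*b^2 + 0.5*b + 3.99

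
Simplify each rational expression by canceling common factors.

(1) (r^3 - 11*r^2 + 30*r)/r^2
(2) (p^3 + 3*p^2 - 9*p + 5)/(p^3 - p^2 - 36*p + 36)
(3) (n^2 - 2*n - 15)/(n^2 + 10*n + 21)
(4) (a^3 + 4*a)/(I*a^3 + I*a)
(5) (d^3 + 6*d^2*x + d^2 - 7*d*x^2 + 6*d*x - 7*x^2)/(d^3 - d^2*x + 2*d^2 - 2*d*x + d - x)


(1) = (r^2 - 11*r + 30)/r
(2) = (p^2 + 4*p - 5)/(p^2 - 36)
(3) = (n - 5)/(n + 7)
(4) = (-I*a^2 - 4*I)/(a^2 + 1)
(5) = (d + 7*x)/(d + 1)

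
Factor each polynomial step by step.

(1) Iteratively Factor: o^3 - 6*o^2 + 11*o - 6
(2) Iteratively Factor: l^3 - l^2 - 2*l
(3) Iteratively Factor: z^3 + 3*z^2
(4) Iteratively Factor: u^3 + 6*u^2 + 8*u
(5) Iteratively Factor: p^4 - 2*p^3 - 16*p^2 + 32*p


(1) = (o - 2)*(o^2 - 4*o + 3) = (o - 3)*(o - 2)*(o - 1)
(2) = (l + 1)*(l^2 - 2*l) = (l - 2)*(l + 1)*(l)
(3) = (z)*(z^2 + 3*z) = z*(z + 3)*(z)
(4) = (u + 2)*(u^2 + 4*u) = u*(u + 2)*(u + 4)
(5) = (p + 4)*(p^3 - 6*p^2 + 8*p) = (p - 4)*(p + 4)*(p^2 - 2*p) = (p - 4)*(p - 2)*(p + 4)*(p)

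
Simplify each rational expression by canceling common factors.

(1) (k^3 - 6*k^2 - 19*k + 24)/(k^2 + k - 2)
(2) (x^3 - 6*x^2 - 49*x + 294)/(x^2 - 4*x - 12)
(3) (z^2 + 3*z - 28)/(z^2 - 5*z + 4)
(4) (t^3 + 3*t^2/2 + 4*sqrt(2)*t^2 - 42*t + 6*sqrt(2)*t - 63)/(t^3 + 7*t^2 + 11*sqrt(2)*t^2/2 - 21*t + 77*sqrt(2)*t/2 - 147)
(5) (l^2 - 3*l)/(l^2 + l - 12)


(1) = (k^2 - 5*k - 24)/(k + 2)
(2) = (x^2 - 49)/(x + 2)
(3) = (z + 7)/(z - 1)
(4) = (4*t^2 + t*(6 - 12*sqrt(2)) - 18*sqrt(2))/(4*t^2 + t*(28 - 6*sqrt(2)) - 42*sqrt(2))
(5) = l/(l + 4)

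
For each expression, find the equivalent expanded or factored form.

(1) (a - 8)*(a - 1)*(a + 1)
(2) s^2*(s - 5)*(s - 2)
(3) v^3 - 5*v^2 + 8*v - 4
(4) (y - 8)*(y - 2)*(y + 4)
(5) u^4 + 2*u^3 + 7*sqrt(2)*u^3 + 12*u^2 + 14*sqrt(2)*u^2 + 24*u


(1) = a^3 - 8*a^2 - a + 8
(2) = s^4 - 7*s^3 + 10*s^2
(3) = (v - 2)^2*(v - 1)
(4) = y^3 - 6*y^2 - 24*y + 64
(5) = u*(u + 2)*(u + sqrt(2))*(u + 6*sqrt(2))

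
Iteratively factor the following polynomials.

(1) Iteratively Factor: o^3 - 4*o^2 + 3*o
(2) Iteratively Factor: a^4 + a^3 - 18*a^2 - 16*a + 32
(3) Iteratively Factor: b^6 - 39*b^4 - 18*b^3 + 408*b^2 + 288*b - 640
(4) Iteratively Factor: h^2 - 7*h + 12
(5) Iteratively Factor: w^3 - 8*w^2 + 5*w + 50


(1) = (o - 3)*(o^2 - o) = (o - 3)*(o - 1)*(o)
(2) = (a - 4)*(a^3 + 5*a^2 + 2*a - 8) = (a - 4)*(a - 1)*(a^2 + 6*a + 8) = (a - 4)*(a - 1)*(a + 4)*(a + 2)
(3) = (b + 2)*(b^5 - 2*b^4 - 35*b^3 + 52*b^2 + 304*b - 320) = (b + 2)*(b + 4)*(b^4 - 6*b^3 - 11*b^2 + 96*b - 80) = (b - 5)*(b + 2)*(b + 4)*(b^3 - b^2 - 16*b + 16) = (b - 5)*(b - 1)*(b + 2)*(b + 4)*(b^2 - 16) = (b - 5)*(b - 1)*(b + 2)*(b + 4)^2*(b - 4)
(4) = (h - 4)*(h - 3)
(5) = (w - 5)*(w^2 - 3*w - 10) = (w - 5)*(w + 2)*(w - 5)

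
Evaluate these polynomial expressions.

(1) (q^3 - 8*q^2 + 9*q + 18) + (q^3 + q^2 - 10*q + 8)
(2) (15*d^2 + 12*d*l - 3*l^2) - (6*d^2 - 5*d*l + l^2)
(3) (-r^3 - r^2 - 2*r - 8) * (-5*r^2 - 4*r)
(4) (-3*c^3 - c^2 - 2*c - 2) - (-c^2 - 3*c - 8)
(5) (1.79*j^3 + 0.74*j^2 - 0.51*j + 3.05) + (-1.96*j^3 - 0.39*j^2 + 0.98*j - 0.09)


(1) = 2*q^3 - 7*q^2 - q + 26
(2) = 9*d^2 + 17*d*l - 4*l^2
(3) = 5*r^5 + 9*r^4 + 14*r^3 + 48*r^2 + 32*r
(4) = -3*c^3 + c + 6
(5) = -0.17*j^3 + 0.35*j^2 + 0.47*j + 2.96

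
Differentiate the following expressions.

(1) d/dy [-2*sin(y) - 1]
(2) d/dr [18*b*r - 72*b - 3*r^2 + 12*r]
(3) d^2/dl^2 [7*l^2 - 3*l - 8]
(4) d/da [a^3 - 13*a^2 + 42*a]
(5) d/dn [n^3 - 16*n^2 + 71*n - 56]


(1) = -2*cos(y)
(2) = 18*b - 6*r + 12
(3) = 14
(4) = 3*a^2 - 26*a + 42
(5) = 3*n^2 - 32*n + 71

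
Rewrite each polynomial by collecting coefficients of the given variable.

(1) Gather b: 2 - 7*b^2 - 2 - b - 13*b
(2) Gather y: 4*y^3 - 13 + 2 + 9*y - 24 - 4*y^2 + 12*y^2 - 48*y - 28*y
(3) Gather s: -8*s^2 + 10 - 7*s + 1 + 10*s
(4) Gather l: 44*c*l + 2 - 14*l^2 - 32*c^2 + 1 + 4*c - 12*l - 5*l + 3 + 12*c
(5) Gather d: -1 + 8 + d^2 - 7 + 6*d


(1) = -7*b^2 - 14*b
(2) = 4*y^3 + 8*y^2 - 67*y - 35
(3) = -8*s^2 + 3*s + 11
(4) = -32*c^2 + 16*c - 14*l^2 + l*(44*c - 17) + 6
(5) = d^2 + 6*d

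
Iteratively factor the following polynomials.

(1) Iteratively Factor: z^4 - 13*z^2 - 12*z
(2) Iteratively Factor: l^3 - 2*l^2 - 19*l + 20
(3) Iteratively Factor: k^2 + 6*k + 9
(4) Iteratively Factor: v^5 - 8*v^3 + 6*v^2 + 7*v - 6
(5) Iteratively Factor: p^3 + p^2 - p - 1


(1) = (z - 4)*(z^3 + 4*z^2 + 3*z) = (z - 4)*(z + 1)*(z^2 + 3*z) = (z - 4)*(z + 1)*(z + 3)*(z)
(2) = (l + 4)*(l^2 - 6*l + 5) = (l - 1)*(l + 4)*(l - 5)
(3) = (k + 3)*(k + 3)
(4) = (v - 1)*(v^4 + v^3 - 7*v^2 - v + 6) = (v - 2)*(v - 1)*(v^3 + 3*v^2 - v - 3) = (v - 2)*(v - 1)*(v + 1)*(v^2 + 2*v - 3) = (v - 2)*(v - 1)*(v + 1)*(v + 3)*(v - 1)
(5) = (p + 1)*(p^2 - 1) = (p + 1)^2*(p - 1)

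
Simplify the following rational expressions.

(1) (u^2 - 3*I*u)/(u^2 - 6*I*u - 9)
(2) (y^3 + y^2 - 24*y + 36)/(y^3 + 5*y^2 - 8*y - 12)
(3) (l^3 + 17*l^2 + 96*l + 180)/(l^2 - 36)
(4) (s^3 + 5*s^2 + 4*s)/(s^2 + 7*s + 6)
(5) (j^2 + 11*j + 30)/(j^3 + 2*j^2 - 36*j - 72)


(1) = u/(u - 3*I)
(2) = (y - 3)/(y + 1)
(3) = (l^2 + 11*l + 30)/(l - 6)
(4) = (s^2 + 4*s)/(s + 6)
(5) = (j + 5)/(j^2 - 4*j - 12)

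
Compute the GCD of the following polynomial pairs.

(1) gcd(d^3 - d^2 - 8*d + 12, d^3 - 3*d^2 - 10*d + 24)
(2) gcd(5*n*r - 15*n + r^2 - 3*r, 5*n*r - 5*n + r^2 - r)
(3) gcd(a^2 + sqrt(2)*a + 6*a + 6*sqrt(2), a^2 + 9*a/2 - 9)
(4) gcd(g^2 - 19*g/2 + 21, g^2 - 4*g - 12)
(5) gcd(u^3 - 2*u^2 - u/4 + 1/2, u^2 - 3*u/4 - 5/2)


(1) = d^2 + d - 6
(2) = 5*n + r
(3) = gcd((a + 6)*(a + sqrt(2)), (a - 3/2)*(a + 6)) = a + 6
(4) = g - 6
(5) = u - 2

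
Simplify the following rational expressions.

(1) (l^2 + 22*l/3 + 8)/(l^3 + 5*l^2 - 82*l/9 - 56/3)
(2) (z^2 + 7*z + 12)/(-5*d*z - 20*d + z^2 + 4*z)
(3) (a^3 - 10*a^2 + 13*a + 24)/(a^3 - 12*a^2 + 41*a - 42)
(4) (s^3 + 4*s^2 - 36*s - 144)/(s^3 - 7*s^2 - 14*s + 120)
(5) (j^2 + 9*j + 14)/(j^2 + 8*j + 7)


(1) = 3/(3*l - 7)
(2) = (z + 3)/(-5*d + z)
(3) = (a^2 - 7*a - 8)/(a^2 - 9*a + 14)
(4) = (s + 6)/(s - 5)
(5) = (j + 2)/(j + 1)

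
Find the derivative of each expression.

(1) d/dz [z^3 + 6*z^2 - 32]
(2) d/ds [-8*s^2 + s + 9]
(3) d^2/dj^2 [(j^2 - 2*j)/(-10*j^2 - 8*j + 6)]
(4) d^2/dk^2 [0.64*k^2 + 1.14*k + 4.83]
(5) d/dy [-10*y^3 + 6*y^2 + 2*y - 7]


(1) = 3*z*(z + 4)
(2) = 1 - 16*s
(3) = 5*(14*j^3 - 9*j^2 + 18*j + 3)/(125*j^6 + 300*j^5 + 15*j^4 - 296*j^3 - 9*j^2 + 108*j - 27)
(4) = 1.28000000000000
(5) = -30*y^2 + 12*y + 2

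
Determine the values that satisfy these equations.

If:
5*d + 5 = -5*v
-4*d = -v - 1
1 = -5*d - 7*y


Then:
d = 0
v = -1
y = -1/7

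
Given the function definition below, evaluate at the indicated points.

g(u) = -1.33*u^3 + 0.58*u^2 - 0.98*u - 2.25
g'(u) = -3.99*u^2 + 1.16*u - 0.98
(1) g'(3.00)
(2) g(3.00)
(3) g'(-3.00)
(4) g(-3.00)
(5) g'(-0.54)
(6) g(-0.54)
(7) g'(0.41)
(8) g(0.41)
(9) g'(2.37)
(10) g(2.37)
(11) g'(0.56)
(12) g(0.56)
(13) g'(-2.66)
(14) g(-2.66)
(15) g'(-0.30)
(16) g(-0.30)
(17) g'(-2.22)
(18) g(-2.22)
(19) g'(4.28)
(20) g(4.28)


(1) = -33.41
(2) = -35.88
(3) = -40.37
(4) = 41.82
(5) = -2.77
(6) = -1.34
(7) = -1.18
(8) = -2.65
(9) = -20.64
(10) = -19.02
(11) = -1.58
(12) = -2.85
(13) = -32.30
(14) = 29.49
(15) = -1.69
(16) = -1.87
(17) = -23.22
(18) = 17.34
(19) = -69.11
(20) = -100.10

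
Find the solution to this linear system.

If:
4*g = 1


Then:
g = 1/4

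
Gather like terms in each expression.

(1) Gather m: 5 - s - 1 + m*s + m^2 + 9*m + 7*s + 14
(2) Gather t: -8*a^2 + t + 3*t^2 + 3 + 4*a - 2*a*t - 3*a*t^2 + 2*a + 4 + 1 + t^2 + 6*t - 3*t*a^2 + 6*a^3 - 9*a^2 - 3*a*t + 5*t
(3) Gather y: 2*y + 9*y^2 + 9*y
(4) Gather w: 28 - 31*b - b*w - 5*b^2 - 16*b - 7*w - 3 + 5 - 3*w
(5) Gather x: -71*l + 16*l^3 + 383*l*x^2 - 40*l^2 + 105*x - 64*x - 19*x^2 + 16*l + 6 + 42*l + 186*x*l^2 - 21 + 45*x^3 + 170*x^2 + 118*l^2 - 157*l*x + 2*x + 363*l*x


(1) = m^2 + m*(s + 9) + 6*s + 18
(2) = 6*a^3 - 17*a^2 + 6*a + t^2*(4 - 3*a) + t*(-3*a^2 - 5*a + 12) + 8
(3) = 9*y^2 + 11*y
(4) = -5*b^2 - 47*b + w*(-b - 10) + 30
(5) = 16*l^3 + 78*l^2 - 13*l + 45*x^3 + x^2*(383*l + 151) + x*(186*l^2 + 206*l + 43) - 15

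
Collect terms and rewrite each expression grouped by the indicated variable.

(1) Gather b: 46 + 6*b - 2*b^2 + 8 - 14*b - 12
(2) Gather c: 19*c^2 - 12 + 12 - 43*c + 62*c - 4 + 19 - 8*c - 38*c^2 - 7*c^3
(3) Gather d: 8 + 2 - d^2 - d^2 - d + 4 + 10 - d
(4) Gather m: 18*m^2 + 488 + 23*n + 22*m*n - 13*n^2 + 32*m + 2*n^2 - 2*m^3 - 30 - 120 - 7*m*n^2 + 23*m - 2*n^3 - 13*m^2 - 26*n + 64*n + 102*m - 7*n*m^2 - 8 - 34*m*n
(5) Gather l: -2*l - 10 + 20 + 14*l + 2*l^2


(1) = -2*b^2 - 8*b + 42
(2) = -7*c^3 - 19*c^2 + 11*c + 15
(3) = -2*d^2 - 2*d + 24
(4) = -2*m^3 + m^2*(5 - 7*n) + m*(-7*n^2 - 12*n + 157) - 2*n^3 - 11*n^2 + 61*n + 330
(5) = 2*l^2 + 12*l + 10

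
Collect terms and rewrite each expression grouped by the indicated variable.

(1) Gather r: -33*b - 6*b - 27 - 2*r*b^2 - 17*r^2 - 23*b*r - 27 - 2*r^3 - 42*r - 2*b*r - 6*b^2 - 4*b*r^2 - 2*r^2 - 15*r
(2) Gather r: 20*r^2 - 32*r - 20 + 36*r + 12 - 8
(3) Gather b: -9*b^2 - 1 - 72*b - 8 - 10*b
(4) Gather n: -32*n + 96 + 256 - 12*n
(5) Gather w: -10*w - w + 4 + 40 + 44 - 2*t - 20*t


(1) = -6*b^2 - 39*b - 2*r^3 + r^2*(-4*b - 19) + r*(-2*b^2 - 25*b - 57) - 54
(2) = 20*r^2 + 4*r - 16
(3) = -9*b^2 - 82*b - 9
(4) = 352 - 44*n
(5) = -22*t - 11*w + 88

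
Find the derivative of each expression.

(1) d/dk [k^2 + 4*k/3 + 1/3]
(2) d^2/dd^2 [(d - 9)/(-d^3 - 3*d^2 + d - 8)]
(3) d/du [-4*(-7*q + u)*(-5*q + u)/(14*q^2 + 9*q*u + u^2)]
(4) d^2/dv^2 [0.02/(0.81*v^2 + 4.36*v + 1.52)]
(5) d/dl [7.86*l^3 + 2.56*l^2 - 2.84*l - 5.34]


(1) = 2*k + 4/3
(2) = 2*(-(d - 9)*(3*d^2 + 6*d - 1)^2 + (3*d^2 + 6*d + 3*(d - 9)*(d + 1) - 1)*(d^3 + 3*d^2 - d + 8))/(d^3 + 3*d^2 - d + 8)^3
(3) = 84*q*(23*q^2 + 2*q*u - u^2)/(196*q^4 + 252*q^3*u + 109*q^2*u^2 + 18*q*u^3 + u^4)
(4) = (-0.026244*v^2 - 0.141264*v + 0.02*(1.62*v + 4.36)*(3.24*v + 8.72) - 0.049248)/(0.81*v^2 + 4.36*v + 1.52)^3
(5) = 23.58*l^2 + 5.12*l - 2.84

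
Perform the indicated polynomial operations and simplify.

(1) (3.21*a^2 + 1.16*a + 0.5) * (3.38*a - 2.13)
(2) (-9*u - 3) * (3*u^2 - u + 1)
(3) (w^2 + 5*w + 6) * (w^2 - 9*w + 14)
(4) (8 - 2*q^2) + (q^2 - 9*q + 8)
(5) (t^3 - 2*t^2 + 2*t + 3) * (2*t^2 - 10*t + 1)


(1) = 10.8498*a^3 - 2.9165*a^2 - 0.7808*a - 1.065
(2) = -27*u^3 - 6*u - 3
(3) = w^4 - 4*w^3 - 25*w^2 + 16*w + 84
(4) = -q^2 - 9*q + 16
(5) = 2*t^5 - 14*t^4 + 25*t^3 - 16*t^2 - 28*t + 3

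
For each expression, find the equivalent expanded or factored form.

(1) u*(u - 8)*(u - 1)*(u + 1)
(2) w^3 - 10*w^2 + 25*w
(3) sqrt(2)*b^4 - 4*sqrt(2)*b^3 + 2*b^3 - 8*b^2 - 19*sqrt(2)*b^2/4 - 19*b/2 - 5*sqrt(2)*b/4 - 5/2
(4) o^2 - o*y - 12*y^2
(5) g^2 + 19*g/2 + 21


(1) = u^4 - 8*u^3 - u^2 + 8*u
(2) = w*(w - 5)^2
(3) = (b - 5)*(b + 1/2)*(b + sqrt(2))*(sqrt(2)*b + sqrt(2)/2)
(4) = (o - 4*y)*(o + 3*y)
(5) = (g + 7/2)*(g + 6)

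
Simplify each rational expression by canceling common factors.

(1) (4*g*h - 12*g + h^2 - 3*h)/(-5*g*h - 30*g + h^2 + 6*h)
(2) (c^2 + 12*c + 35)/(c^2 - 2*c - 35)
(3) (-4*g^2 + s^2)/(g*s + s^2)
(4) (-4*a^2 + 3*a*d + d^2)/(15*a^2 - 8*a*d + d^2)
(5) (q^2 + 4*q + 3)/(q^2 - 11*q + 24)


(1) = (-4*g*h + 12*g - h^2 + 3*h)/(5*g*h + 30*g - h^2 - 6*h)
(2) = (c + 7)/(c - 7)
(3) = (-4*g^2 + s^2)/(g*s + s^2)
(4) = (-4*a^2 + 3*a*d + d^2)/(15*a^2 - 8*a*d + d^2)
(5) = (q^2 + 4*q + 3)/(q^2 - 11*q + 24)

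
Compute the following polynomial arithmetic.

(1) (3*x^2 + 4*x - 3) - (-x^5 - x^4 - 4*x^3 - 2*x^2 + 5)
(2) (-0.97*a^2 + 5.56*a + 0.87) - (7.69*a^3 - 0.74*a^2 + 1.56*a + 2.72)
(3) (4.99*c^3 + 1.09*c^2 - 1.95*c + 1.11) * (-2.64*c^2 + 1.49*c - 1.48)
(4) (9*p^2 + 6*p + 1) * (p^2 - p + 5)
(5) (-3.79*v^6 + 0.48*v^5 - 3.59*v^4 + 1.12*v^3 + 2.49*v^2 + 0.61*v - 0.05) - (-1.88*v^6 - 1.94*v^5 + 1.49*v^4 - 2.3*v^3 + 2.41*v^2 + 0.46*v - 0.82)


(1) = x^5 + x^4 + 4*x^3 + 5*x^2 + 4*x - 8
(2) = -7.69*a^3 - 0.23*a^2 + 4.0*a - 1.85
(3) = -13.1736*c^5 + 4.5575*c^4 - 0.6131*c^3 - 7.4491*c^2 + 4.5399*c - 1.6428
(4) = 9*p^4 - 3*p^3 + 40*p^2 + 29*p + 5
(5) = -1.91*v^6 + 2.42*v^5 - 5.08*v^4 + 3.42*v^3 + 0.08*v^2 + 0.15*v + 0.77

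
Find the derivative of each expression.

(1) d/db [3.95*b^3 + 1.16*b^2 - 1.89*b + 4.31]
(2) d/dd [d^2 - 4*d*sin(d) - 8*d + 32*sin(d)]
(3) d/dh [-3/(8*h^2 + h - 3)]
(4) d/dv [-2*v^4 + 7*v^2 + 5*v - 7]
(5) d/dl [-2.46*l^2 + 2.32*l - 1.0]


(1) = 11.85*b^2 + 2.32*b - 1.89
(2) = -4*d*cos(d) + 2*d - 4*sin(d) + 32*cos(d) - 8
(3) = 3*(16*h + 1)/(8*h^2 + h - 3)^2
(4) = -8*v^3 + 14*v + 5
(5) = 2.32 - 4.92*l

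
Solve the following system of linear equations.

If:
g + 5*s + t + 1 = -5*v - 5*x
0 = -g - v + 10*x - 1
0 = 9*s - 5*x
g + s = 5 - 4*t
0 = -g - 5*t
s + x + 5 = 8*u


Then:
g = 516/25
s = 109/125
t = -516/125
u = 4651/5000
v = -743/125
x = 981/625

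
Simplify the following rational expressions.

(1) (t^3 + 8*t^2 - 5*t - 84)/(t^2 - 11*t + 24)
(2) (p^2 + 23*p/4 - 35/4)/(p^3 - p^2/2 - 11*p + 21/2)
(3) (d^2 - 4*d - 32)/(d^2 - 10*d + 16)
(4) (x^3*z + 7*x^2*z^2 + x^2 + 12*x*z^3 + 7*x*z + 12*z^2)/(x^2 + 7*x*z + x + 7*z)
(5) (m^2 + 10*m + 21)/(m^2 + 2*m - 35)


(1) = (t^2 + 11*t + 28)/(t - 8)
(2) = (4*p^2 + 23*p - 35)/(4*p^3 - 2*p^2 - 44*p + 42)
(3) = (d + 4)/(d - 2)
(4) = (x^3*z + 7*x^2*z^2 + x^2 + 12*x*z^3 + 7*x*z + 12*z^2)/(x^2 + 7*x*z + x + 7*z)
(5) = (m + 3)/(m - 5)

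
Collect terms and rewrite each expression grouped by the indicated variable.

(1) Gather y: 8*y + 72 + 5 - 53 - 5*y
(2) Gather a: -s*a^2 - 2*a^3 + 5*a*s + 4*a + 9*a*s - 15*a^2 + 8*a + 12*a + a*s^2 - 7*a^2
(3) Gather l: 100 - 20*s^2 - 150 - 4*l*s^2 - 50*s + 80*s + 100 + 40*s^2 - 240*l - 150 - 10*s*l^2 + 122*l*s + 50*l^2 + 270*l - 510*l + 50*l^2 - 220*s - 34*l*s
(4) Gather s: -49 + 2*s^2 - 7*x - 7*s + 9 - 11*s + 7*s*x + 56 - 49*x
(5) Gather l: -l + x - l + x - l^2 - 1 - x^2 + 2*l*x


(1) = 3*y + 24
(2) = -2*a^3 + a^2*(-s - 22) + a*(s^2 + 14*s + 24)
(3) = l^2*(100 - 10*s) + l*(-4*s^2 + 88*s - 480) + 20*s^2 - 190*s - 100
(4) = 2*s^2 + s*(7*x - 18) - 56*x + 16
(5) = -l^2 + l*(2*x - 2) - x^2 + 2*x - 1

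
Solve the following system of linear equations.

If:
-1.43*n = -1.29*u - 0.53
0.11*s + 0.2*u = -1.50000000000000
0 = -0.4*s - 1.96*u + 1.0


Then:
n = 5.09
s = -23.16
u = 5.24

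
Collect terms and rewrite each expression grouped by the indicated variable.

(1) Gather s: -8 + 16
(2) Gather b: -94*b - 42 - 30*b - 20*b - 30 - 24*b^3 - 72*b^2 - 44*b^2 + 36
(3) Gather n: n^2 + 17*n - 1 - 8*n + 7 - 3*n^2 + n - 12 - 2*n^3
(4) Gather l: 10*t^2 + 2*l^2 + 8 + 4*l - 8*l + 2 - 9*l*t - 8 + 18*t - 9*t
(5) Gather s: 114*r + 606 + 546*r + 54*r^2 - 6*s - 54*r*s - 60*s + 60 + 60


(1) = 8
(2) = -24*b^3 - 116*b^2 - 144*b - 36
(3) = -2*n^3 - 2*n^2 + 10*n - 6
(4) = 2*l^2 + l*(-9*t - 4) + 10*t^2 + 9*t + 2
(5) = 54*r^2 + 660*r + s*(-54*r - 66) + 726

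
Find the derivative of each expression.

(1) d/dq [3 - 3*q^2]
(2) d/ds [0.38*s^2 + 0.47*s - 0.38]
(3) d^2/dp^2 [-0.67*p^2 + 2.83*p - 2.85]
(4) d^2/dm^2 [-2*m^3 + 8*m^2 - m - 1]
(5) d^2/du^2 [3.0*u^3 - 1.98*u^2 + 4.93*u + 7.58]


(1) = -6*q
(2) = 0.76*s + 0.47
(3) = -1.34000000000000
(4) = 16 - 12*m
(5) = 18.0*u - 3.96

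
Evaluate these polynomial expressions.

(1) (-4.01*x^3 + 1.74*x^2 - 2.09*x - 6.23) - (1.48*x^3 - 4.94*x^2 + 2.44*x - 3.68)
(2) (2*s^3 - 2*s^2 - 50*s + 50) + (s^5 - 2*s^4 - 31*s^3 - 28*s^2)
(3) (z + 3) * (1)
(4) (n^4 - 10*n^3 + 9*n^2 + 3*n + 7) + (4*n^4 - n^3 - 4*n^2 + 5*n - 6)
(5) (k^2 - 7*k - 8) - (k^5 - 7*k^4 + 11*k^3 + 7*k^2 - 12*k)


(1) = -5.49*x^3 + 6.68*x^2 - 4.53*x - 2.55
(2) = s^5 - 2*s^4 - 29*s^3 - 30*s^2 - 50*s + 50
(3) = z + 3
(4) = 5*n^4 - 11*n^3 + 5*n^2 + 8*n + 1
(5) = -k^5 + 7*k^4 - 11*k^3 - 6*k^2 + 5*k - 8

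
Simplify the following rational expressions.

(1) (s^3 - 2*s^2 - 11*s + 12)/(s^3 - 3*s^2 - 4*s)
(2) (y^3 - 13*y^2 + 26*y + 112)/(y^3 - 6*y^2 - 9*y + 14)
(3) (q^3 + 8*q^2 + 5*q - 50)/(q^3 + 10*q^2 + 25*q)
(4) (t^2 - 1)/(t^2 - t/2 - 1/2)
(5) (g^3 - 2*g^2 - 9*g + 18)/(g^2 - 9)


(1) = (s^2 + 2*s - 3)/(s^2 + s)
(2) = (y - 8)/(y - 1)
(3) = (q - 2)/q
(4) = (2*t + 2)/(2*t + 1)
(5) = g - 2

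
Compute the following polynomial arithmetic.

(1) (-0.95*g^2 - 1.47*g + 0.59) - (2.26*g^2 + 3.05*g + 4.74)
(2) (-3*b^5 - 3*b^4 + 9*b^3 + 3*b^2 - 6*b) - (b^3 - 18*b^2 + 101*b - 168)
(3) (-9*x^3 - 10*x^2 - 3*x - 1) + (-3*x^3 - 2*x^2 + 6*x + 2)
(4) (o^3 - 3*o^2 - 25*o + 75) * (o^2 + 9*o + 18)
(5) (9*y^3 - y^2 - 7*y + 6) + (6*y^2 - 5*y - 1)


(1) = -3.21*g^2 - 4.52*g - 4.15
(2) = -3*b^5 - 3*b^4 + 8*b^3 + 21*b^2 - 107*b + 168
(3) = -12*x^3 - 12*x^2 + 3*x + 1
(4) = o^5 + 6*o^4 - 34*o^3 - 204*o^2 + 225*o + 1350
(5) = 9*y^3 + 5*y^2 - 12*y + 5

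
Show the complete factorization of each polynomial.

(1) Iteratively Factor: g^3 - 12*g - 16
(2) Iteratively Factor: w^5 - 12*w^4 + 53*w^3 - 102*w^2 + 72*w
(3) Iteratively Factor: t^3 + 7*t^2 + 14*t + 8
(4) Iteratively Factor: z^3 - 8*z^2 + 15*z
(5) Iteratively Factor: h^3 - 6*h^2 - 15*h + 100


(1) = (g - 4)*(g^2 + 4*g + 4) = (g - 4)*(g + 2)*(g + 2)
(2) = (w - 2)*(w^4 - 10*w^3 + 33*w^2 - 36*w) = (w - 3)*(w - 2)*(w^3 - 7*w^2 + 12*w) = (w - 3)^2*(w - 2)*(w^2 - 4*w) = w*(w - 3)^2*(w - 2)*(w - 4)
(3) = (t + 1)*(t^2 + 6*t + 8) = (t + 1)*(t + 4)*(t + 2)
(4) = (z)*(z^2 - 8*z + 15) = z*(z - 3)*(z - 5)
(5) = (h - 5)*(h^2 - h - 20) = (h - 5)*(h + 4)*(h - 5)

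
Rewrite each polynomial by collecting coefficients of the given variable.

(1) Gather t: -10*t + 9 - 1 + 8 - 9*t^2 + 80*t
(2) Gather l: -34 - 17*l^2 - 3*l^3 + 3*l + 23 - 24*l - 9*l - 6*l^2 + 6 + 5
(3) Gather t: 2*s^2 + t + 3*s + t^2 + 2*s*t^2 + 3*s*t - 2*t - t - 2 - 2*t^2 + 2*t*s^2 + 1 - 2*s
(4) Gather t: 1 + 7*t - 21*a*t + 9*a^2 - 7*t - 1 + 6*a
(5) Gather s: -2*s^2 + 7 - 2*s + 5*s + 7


(1) = -9*t^2 + 70*t + 16
(2) = -3*l^3 - 23*l^2 - 30*l
(3) = 2*s^2 + s + t^2*(2*s - 1) + t*(2*s^2 + 3*s - 2) - 1
(4) = 9*a^2 - 21*a*t + 6*a
(5) = -2*s^2 + 3*s + 14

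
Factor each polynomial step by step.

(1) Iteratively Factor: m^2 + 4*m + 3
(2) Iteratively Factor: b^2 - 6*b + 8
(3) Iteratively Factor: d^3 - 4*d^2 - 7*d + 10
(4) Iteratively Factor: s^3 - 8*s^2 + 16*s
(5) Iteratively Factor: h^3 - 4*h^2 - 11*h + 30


(1) = (m + 3)*(m + 1)
(2) = (b - 4)*(b - 2)
(3) = (d - 1)*(d^2 - 3*d - 10) = (d - 1)*(d + 2)*(d - 5)
(4) = (s)*(s^2 - 8*s + 16) = s*(s - 4)*(s - 4)
(5) = (h - 2)*(h^2 - 2*h - 15) = (h - 5)*(h - 2)*(h + 3)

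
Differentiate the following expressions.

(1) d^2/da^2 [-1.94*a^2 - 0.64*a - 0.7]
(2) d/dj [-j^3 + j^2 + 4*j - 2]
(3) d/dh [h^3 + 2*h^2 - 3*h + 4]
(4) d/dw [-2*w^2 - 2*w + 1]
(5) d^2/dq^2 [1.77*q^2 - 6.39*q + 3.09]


(1) = -3.88000000000000
(2) = -3*j^2 + 2*j + 4
(3) = 3*h^2 + 4*h - 3
(4) = -4*w - 2
(5) = 3.54000000000000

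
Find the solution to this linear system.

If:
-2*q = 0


Then:
q = 0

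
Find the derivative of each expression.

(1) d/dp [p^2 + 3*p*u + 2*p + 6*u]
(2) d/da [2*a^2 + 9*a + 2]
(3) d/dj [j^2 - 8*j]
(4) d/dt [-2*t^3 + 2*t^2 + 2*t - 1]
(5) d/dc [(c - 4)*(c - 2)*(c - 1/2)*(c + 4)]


(1) = 2*p + 3*u + 2
(2) = 4*a + 9
(3) = 2*j - 8
(4) = -6*t^2 + 4*t + 2
(5) = 4*c^3 - 15*c^2/2 - 30*c + 40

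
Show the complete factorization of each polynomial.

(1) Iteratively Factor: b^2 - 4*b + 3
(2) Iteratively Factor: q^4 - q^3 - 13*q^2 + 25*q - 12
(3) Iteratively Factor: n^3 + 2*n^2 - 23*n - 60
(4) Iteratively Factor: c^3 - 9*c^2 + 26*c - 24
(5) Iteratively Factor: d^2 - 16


(1) = (b - 1)*(b - 3)
(2) = (q - 1)*(q^3 - 13*q + 12) = (q - 1)^2*(q^2 + q - 12) = (q - 3)*(q - 1)^2*(q + 4)
(3) = (n + 4)*(n^2 - 2*n - 15) = (n + 3)*(n + 4)*(n - 5)
(4) = (c - 4)*(c^2 - 5*c + 6) = (c - 4)*(c - 2)*(c - 3)
(5) = (d - 4)*(d + 4)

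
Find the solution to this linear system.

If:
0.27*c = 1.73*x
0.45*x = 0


Then:
c = 0.00
x = 0.00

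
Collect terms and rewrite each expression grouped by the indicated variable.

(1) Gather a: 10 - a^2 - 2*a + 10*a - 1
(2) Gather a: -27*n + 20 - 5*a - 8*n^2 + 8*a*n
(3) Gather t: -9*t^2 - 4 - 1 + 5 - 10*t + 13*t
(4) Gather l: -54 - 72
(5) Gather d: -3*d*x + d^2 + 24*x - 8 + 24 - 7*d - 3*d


(1) = -a^2 + 8*a + 9
(2) = a*(8*n - 5) - 8*n^2 - 27*n + 20
(3) = -9*t^2 + 3*t
(4) = -126
(5) = d^2 + d*(-3*x - 10) + 24*x + 16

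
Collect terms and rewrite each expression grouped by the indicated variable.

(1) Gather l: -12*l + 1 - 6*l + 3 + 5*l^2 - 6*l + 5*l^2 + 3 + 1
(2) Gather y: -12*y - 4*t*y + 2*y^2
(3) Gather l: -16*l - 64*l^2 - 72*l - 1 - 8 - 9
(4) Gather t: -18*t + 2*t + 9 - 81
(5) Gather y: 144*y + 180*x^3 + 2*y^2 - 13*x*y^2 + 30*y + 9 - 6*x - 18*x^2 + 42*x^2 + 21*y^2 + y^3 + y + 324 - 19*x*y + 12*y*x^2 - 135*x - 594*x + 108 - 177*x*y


(1) = 10*l^2 - 24*l + 8
(2) = 2*y^2 + y*(-4*t - 12)
(3) = -64*l^2 - 88*l - 18
(4) = -16*t - 72
(5) = 180*x^3 + 24*x^2 - 735*x + y^3 + y^2*(23 - 13*x) + y*(12*x^2 - 196*x + 175) + 441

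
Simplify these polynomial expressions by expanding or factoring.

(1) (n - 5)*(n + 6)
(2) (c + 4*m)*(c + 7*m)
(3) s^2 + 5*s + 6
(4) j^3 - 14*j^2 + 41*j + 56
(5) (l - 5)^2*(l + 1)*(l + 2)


(1) = n^2 + n - 30
(2) = c^2 + 11*c*m + 28*m^2
(3) = (s + 2)*(s + 3)
(4) = (j - 8)*(j - 7)*(j + 1)
(5) = l^4 - 7*l^3 - 3*l^2 + 55*l + 50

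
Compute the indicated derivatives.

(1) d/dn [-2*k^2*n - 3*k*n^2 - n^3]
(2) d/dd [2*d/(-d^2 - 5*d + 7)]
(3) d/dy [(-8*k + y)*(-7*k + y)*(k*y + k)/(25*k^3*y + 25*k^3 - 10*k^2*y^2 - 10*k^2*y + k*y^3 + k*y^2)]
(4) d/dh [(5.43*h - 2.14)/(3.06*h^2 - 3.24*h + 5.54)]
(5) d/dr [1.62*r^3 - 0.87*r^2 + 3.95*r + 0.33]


(1) = -2*k^2 - 6*k*n - 3*n^2
(2) = 2*(d^2 + 7)/(d^4 + 10*d^3 + 11*d^2 - 70*d + 49)
(3) = k*(-37*k + 5*y)/(-125*k^3 + 75*k^2*y - 15*k*y^2 + y^3)
(4) = (-16.6158*h^2 + 13.0968*h + 23.1486)/(9.3636*h^4 - 19.8288*h^3 + 44.4024*h^2 - 35.8992*h + 30.6916)
(5) = 4.86*r^2 - 1.74*r + 3.95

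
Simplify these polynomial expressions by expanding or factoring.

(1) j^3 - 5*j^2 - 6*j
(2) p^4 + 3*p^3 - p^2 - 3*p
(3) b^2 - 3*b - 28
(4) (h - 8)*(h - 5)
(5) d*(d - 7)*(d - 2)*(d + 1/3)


(1) = j*(j - 6)*(j + 1)
(2) = p*(p - 1)*(p + 1)*(p + 3)
(3) = (b - 7)*(b + 4)
(4) = h^2 - 13*h + 40
(5) = d^4 - 26*d^3/3 + 11*d^2 + 14*d/3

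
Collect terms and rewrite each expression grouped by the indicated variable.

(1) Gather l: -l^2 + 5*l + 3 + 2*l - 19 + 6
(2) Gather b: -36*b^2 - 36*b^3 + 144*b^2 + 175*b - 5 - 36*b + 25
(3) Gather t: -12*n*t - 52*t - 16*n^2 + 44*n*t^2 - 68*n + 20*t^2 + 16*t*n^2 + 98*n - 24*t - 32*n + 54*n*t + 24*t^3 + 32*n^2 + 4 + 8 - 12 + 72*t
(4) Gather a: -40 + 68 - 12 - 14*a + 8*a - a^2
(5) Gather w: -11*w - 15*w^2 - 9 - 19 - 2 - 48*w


(1) = -l^2 + 7*l - 10
(2) = -36*b^3 + 108*b^2 + 139*b + 20
(3) = 16*n^2 - 2*n + 24*t^3 + t^2*(44*n + 20) + t*(16*n^2 + 42*n - 4)
(4) = -a^2 - 6*a + 16
(5) = -15*w^2 - 59*w - 30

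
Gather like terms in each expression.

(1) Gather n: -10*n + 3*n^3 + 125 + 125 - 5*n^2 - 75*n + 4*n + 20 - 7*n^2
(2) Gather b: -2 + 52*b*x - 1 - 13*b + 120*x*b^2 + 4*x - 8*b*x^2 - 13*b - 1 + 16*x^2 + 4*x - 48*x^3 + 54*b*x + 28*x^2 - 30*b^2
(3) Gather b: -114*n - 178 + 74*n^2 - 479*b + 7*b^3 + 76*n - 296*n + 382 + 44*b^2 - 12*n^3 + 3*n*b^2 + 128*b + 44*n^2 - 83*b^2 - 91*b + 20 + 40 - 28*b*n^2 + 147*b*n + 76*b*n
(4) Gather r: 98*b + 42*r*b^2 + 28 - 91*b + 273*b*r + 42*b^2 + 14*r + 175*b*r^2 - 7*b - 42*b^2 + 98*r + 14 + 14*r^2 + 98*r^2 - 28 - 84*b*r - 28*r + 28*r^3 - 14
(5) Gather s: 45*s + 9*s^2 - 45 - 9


(1) = 3*n^3 - 12*n^2 - 81*n + 270
(2) = b^2*(120*x - 30) + b*(-8*x^2 + 106*x - 26) - 48*x^3 + 44*x^2 + 8*x - 4
(3) = 7*b^3 + b^2*(3*n - 39) + b*(-28*n^2 + 223*n - 442) - 12*n^3 + 118*n^2 - 334*n + 264
(4) = 28*r^3 + r^2*(175*b + 112) + r*(42*b^2 + 189*b + 84)
(5) = 9*s^2 + 45*s - 54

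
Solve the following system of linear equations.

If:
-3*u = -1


Then:
u = 1/3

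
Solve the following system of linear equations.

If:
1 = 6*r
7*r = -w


Then:
r = 1/6
w = -7/6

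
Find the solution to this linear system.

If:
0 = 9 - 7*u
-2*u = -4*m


Then:
m = 9/14
u = 9/7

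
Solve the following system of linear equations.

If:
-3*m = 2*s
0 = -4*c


Then:
c = 0
m = -2*s/3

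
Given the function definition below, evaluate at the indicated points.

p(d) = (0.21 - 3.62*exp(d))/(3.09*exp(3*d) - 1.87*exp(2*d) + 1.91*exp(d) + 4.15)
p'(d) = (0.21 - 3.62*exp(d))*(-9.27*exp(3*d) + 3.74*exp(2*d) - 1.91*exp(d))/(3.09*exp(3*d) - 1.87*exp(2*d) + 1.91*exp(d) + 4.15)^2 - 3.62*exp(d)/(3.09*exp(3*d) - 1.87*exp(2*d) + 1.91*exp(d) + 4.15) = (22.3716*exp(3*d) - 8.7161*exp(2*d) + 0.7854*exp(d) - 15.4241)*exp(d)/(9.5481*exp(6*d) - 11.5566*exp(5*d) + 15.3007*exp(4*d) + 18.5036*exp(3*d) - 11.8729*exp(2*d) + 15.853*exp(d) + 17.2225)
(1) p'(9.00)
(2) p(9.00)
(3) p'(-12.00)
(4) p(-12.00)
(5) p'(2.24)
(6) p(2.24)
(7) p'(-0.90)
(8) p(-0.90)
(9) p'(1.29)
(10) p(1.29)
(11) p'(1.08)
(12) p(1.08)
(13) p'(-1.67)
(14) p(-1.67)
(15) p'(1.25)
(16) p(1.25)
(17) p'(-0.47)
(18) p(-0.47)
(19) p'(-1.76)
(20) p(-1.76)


(1) = 0.00
(2) = -0.00
(3) = -0.00
(4) = 0.05
(5) = 0.03
(6) = -0.01
(7) = -0.26
(8) = -0.26
(9) = 0.19
(10) = -0.10
(11) = 0.27
(12) = -0.14
(13) = -0.15
(14) = -0.11
(15) = 0.20
(16) = -0.10
(17) = -0.28
(18) = -0.38
(19) = -0.13
(20) = -0.09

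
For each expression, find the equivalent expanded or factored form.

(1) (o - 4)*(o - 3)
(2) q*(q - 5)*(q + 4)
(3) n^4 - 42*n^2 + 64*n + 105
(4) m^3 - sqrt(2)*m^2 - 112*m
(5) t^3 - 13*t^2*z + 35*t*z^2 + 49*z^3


(1) = o^2 - 7*o + 12
(2) = q^3 - q^2 - 20*q
(3) = (n - 5)*(n - 3)*(n + 1)*(n + 7)
(4) = m*(m - 8*sqrt(2))*(m + 7*sqrt(2))
(5) = (t - 7*z)^2*(t + z)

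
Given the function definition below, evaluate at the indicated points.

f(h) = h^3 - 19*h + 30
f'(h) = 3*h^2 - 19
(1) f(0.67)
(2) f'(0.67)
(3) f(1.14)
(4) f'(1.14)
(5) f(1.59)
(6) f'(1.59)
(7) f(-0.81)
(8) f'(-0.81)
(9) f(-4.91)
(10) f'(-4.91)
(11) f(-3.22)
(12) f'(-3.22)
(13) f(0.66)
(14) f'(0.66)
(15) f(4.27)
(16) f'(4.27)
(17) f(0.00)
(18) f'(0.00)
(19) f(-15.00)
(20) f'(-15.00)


(1) = 17.57
(2) = -17.65
(3) = 9.82
(4) = -15.10
(5) = 3.81
(6) = -11.42
(7) = 44.86
(8) = -17.03
(9) = 4.92
(10) = 53.32
(11) = 57.79
(12) = 12.11
(13) = 17.75
(14) = -17.69
(15) = 26.72
(16) = 35.70
(17) = 30.00
(18) = -19.00
(19) = -3060.00
(20) = 656.00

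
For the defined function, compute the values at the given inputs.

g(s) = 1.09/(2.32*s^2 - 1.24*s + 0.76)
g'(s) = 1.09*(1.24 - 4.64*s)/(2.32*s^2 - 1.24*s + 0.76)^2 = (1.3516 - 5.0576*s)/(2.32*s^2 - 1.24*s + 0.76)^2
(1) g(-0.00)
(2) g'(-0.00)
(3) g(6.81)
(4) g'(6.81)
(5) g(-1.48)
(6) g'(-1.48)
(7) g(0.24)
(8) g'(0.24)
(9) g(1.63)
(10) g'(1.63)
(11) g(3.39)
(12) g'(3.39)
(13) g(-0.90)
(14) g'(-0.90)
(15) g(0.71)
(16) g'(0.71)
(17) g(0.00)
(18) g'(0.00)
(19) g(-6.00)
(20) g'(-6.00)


(1) = 1.43
(2) = 2.34
(3) = 0.01
(4) = -0.00
(5) = 0.14
(6) = 0.15
(7) = 1.83
(8) = 0.39
(9) = 0.22
(10) = -0.29
(11) = 0.05
(12) = -0.03
(13) = 0.29
(14) = 0.42
(15) = 1.04
(16) = -2.03
(17) = 1.43
(18) = 2.34
(19) = 0.01
(20) = 0.00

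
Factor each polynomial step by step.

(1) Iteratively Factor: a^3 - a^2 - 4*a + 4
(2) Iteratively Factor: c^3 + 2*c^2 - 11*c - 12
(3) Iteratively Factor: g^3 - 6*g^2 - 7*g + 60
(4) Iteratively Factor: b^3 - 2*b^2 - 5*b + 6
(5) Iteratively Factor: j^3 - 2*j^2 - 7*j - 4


(1) = (a - 2)*(a^2 + a - 2) = (a - 2)*(a + 2)*(a - 1)
(2) = (c + 4)*(c^2 - 2*c - 3) = (c - 3)*(c + 4)*(c + 1)
(3) = (g + 3)*(g^2 - 9*g + 20) = (g - 4)*(g + 3)*(g - 5)
(4) = (b - 3)*(b^2 + b - 2) = (b - 3)*(b - 1)*(b + 2)
(5) = (j - 4)*(j^2 + 2*j + 1) = (j - 4)*(j + 1)*(j + 1)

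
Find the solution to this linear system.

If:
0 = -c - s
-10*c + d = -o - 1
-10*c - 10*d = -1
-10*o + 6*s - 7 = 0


Then:
c = 1/29
d = 19/290
o = -209/290
s = -1/29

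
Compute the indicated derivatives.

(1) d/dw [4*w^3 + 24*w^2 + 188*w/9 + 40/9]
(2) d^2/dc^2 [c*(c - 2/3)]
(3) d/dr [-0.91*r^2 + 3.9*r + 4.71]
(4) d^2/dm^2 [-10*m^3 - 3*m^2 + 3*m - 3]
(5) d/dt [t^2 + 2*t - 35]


(1) = 12*w^2 + 48*w + 188/9
(2) = 2
(3) = 3.9 - 1.82*r
(4) = -60*m - 6
(5) = 2*t + 2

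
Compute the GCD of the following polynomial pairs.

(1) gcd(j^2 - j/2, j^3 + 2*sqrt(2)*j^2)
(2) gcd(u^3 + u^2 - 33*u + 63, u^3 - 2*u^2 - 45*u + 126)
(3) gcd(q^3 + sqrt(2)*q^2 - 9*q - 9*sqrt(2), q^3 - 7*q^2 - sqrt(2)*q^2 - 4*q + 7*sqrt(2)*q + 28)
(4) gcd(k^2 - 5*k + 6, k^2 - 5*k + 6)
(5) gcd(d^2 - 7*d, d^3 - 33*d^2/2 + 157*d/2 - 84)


(1) = gcd(j*(j - 1/2), j^2*(j + 2*sqrt(2))) = j
(2) = u^2 + 4*u - 21
(3) = gcd((q - 3)*(q + 3)*(q + sqrt(2)), (q - 7)*(q - 2*sqrt(2))*(q + sqrt(2))) = q + sqrt(2)
(4) = gcd((k - 3)*(k - 2), (k - 3)*(k - 2)) = k^2 - 5*k + 6
(5) = d - 7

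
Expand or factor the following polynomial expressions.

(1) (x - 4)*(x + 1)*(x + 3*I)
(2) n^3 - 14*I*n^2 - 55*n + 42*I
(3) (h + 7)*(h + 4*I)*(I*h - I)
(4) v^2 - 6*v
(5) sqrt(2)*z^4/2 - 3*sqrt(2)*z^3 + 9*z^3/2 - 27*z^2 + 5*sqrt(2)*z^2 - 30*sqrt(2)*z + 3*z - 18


(1) = x^3 - 3*x^2 + 3*I*x^2 - 4*x - 9*I*x - 12*I
(2) = (n - 7*I)*(n - 6*I)*(n - I)
(3) = I*h^3 - 4*h^2 + 6*I*h^2 - 24*h - 7*I*h + 28
(4) = v*(v - 6)
(5) = (z - 6)*(z + sqrt(2))*(z + 3*sqrt(2))*(sqrt(2)*z/2 + 1/2)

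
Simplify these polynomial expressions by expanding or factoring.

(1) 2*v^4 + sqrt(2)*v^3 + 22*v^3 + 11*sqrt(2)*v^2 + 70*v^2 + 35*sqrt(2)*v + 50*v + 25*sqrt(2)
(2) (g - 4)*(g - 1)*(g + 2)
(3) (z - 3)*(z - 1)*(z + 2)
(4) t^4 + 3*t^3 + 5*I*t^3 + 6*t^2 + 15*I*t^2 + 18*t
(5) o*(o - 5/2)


(1) = (v + 5)^2*(sqrt(2)*v + 1)*(sqrt(2)*v + sqrt(2))
(2) = g^3 - 3*g^2 - 6*g + 8
(3) = z^3 - 2*z^2 - 5*z + 6
(4) = t*(t + 3)*(t - I)*(t + 6*I)
(5) = o^2 - 5*o/2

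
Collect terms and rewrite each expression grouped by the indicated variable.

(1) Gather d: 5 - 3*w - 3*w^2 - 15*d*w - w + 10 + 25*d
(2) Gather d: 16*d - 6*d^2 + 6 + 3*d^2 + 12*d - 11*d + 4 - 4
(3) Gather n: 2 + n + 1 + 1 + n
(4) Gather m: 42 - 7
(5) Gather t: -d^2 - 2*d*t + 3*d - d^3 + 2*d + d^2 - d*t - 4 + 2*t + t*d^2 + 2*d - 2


(1) = d*(25 - 15*w) - 3*w^2 - 4*w + 15
(2) = -3*d^2 + 17*d + 6
(3) = 2*n + 4
(4) = 35
(5) = -d^3 + 7*d + t*(d^2 - 3*d + 2) - 6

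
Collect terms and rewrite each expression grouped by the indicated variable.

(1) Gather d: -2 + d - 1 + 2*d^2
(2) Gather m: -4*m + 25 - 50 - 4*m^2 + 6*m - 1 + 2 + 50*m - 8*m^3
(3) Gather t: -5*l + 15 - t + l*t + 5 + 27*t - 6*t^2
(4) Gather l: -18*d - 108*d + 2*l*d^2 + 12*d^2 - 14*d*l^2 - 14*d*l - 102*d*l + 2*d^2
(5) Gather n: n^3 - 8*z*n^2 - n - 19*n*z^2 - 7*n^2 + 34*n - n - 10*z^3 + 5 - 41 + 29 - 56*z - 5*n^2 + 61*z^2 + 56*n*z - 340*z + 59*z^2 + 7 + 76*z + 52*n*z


(1) = 2*d^2 + d - 3
(2) = -8*m^3 - 4*m^2 + 52*m - 24
(3) = -5*l - 6*t^2 + t*(l + 26) + 20
(4) = 14*d^2 - 14*d*l^2 - 126*d + l*(2*d^2 - 116*d)
(5) = n^3 + n^2*(-8*z - 12) + n*(-19*z^2 + 108*z + 32) - 10*z^3 + 120*z^2 - 320*z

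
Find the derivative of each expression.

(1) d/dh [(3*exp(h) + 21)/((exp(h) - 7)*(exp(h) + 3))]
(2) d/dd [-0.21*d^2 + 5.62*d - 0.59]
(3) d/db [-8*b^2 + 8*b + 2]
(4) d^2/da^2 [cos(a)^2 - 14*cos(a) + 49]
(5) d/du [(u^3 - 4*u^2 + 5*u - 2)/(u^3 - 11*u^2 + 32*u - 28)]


(1) = 3*(-exp(2*h) - 14*exp(h) + 7)*exp(h)/(exp(4*h) - 8*exp(3*h) - 26*exp(2*h) + 168*exp(h) + 441)
(2) = 5.62 - 0.42*d
(3) = 8 - 16*b
(4) = 14*cos(a) - 2*cos(2*a)
(5) = (-7*u^2 + 26*u - 19)/(u^4 - 18*u^3 + 109*u^2 - 252*u + 196)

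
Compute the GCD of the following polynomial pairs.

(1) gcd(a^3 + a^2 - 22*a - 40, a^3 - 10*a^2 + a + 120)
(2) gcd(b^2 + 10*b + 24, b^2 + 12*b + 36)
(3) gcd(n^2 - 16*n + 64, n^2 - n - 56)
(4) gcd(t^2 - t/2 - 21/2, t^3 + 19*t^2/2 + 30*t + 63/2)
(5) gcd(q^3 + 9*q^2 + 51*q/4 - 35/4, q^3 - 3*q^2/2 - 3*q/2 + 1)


(1) = gcd((a - 5)*(a + 2)*(a + 4), (a - 8)*(a - 5)*(a + 3)) = a - 5
(2) = b + 6
(3) = n - 8
(4) = t + 3
(5) = gcd((q - 1/2)*(q + 5/2)*(q + 7), (q - 2)*(q - 1/2)*(q + 1)) = q - 1/2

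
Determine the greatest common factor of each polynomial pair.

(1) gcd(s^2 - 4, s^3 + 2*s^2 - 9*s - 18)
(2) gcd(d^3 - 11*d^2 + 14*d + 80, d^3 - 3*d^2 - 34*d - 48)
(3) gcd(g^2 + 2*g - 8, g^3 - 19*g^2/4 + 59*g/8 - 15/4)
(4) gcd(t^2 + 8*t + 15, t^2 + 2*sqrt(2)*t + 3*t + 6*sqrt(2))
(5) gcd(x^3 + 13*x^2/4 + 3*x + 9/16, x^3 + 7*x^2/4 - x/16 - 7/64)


(1) = s + 2
(2) = d^2 - 6*d - 16
(3) = gcd((g - 2)*(g + 4), (g - 2)*(g - 3/2)*(g - 5/4)) = g - 2
(4) = gcd((t + 3)*(t + 5), (t + 3)*(t + 2*sqrt(2))) = t + 3
(5) = x + 1/4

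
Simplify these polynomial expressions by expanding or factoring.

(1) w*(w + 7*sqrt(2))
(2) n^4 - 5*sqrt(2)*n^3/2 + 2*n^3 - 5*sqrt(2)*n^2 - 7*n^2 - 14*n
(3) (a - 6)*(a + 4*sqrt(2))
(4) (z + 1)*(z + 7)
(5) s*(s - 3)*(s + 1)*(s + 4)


(1) = w^2 + 7*sqrt(2)*w
(2) = n*(n + 2)*(n - 7*sqrt(2)/2)*(n + sqrt(2))
(3) = a^2 - 6*a + 4*sqrt(2)*a - 24*sqrt(2)
(4) = z^2 + 8*z + 7
(5) = s^4 + 2*s^3 - 11*s^2 - 12*s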